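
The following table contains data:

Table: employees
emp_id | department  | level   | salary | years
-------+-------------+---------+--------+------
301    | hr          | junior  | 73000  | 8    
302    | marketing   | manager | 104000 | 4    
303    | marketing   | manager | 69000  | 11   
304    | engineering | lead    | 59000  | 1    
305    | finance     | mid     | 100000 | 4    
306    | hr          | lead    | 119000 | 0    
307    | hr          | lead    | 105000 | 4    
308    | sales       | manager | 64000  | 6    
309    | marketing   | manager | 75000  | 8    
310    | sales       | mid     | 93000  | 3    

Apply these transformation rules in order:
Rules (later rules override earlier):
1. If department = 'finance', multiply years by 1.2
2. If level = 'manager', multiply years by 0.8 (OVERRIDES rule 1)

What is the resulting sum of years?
44.0

Step 1: Rule 2 takes priority for records with level = 'manager'
  - 4 records: 29 × 0.8 = 23.2
Step 2: Rule 1 applies to remaining records with department = 'finance'
  - 1 records: 4 × 1.2 = 4.8
Step 3: Other records unchanged: 16
Step 4: Final sum = 23.2 + 4.8 + 16 = 44.0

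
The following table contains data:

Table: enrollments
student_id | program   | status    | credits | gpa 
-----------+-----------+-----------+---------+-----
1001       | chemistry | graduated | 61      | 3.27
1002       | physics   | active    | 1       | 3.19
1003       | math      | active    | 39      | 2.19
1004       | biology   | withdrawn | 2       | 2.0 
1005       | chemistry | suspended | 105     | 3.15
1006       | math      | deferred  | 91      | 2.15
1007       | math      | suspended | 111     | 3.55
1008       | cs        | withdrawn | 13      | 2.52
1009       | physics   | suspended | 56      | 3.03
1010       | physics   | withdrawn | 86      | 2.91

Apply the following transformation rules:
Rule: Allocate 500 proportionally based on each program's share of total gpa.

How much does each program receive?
biology: 35.77, chemistry: 114.81, cs: 45.06, math: 141.09, physics: 163.27

Step 1: Calculate total gpa = 27.96
Step 2: Calculate each program's proportion:
  biology: 2.0/27.96 = 7.15% → 35.77
  chemistry: 6.42/27.96 = 22.96% → 114.81
  cs: 2.52/27.96 = 9.01% → 45.06
  math: 7.89/27.96 = 28.22% → 141.09
  physics: 9.13/27.96 = 32.65% → 163.27
Step 3: Verify: sum of allocations ≈ 500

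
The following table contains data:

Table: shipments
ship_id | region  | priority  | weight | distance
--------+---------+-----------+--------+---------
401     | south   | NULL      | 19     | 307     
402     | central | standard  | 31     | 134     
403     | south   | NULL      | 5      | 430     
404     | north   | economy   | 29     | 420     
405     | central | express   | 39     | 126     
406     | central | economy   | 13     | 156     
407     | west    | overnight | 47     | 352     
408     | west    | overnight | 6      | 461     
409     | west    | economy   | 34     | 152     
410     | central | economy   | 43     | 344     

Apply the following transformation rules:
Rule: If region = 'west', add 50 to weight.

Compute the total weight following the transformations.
416

Step 1: Count records where region = 'west': 3
Step 2: Total bonus added: 3 × 50 = 150
Step 3: Original sum of weight: 266
Step 4: Final sum = 266 + 150 = 416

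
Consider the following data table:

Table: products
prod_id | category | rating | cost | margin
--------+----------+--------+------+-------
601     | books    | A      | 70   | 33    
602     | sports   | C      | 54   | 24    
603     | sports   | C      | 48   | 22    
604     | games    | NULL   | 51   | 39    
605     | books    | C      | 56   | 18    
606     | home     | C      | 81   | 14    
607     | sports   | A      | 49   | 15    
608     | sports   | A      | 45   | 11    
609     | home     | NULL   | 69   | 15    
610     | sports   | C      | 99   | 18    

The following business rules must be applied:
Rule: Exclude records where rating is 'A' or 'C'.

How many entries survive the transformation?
2

Step 1: Count records to exclude
  - 3 (A) + 5 (C) = 8 records
Step 2: Total records: 10
Step 3: Remaining = 10 - 8 = 2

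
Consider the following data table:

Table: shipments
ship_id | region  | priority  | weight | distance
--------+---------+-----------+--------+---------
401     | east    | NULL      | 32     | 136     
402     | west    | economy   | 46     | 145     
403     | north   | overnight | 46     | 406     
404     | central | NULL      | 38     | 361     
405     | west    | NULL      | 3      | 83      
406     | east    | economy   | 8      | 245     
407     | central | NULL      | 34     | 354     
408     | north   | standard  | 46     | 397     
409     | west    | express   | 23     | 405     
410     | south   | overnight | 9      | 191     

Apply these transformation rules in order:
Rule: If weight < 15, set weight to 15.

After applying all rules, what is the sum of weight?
310

Step 1: 3 records have weight < 15
Step 2: These records originally summed to 20
Step 3: After setting to minimum: 3 × 15 = 45
Step 4: Unaffected records sum: 265
Step 5: Final sum = 45 + 265 = 310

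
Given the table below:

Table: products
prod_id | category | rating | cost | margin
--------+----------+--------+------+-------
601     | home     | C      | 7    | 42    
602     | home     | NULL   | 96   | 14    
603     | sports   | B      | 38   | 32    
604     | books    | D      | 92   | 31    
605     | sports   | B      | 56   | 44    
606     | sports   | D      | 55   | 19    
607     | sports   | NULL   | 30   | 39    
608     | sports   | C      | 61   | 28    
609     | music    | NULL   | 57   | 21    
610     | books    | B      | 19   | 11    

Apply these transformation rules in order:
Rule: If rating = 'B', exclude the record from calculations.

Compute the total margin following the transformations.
194

Step 1: Identify records where rating = 'B'
Step 2: The excluded records sum to 87
Step 3: Original total margin = 281
Step 4: Remaining total = 281 - 87 = 194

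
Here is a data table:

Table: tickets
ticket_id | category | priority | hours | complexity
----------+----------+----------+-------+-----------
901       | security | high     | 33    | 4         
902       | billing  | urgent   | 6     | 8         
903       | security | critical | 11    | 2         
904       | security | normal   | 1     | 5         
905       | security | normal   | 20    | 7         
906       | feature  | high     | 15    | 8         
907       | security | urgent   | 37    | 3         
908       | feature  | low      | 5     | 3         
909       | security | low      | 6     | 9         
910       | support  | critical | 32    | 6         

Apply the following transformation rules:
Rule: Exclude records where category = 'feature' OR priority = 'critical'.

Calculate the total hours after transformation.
103

Step 1: Find records where category = 'feature' OR priority = 'critical'
Step 2: 4 records match, summing to 63
Step 3: Original sum: 166
Step 4: Remaining sum = 166 - 63 = 103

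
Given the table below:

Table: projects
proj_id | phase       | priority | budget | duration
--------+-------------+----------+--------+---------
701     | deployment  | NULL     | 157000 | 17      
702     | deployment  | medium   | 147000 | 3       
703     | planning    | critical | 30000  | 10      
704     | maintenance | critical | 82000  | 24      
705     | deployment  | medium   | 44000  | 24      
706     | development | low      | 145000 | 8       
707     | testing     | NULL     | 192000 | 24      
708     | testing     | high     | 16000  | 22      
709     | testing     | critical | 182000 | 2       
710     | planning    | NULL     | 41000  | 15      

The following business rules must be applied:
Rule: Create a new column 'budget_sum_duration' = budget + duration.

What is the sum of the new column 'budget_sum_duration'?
1036149

Step 1: For each record, compute budget + duration
Example calculations:
  157000 + 17 = 157017
  147000 + 3 = 147003
  30000 + 10 = 30010
  ...
Step 2: Sum all derived values
Step 3: Total = 1036149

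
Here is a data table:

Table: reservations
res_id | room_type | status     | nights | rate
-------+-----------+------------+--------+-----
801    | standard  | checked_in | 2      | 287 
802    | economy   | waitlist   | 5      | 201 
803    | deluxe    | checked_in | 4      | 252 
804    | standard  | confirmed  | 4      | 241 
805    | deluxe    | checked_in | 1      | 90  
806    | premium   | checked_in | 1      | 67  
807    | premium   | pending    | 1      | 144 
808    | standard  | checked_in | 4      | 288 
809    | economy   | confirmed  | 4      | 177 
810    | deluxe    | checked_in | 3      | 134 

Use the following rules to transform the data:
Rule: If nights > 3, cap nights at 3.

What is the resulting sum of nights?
23

Step 1: 5 records have nights > 3
Step 2: These records originally summed to 21
Step 3: After capping: 5 × 3 = 15
Step 4: Unaffected records sum: 8
Step 5: Final sum = 15 + 8 = 23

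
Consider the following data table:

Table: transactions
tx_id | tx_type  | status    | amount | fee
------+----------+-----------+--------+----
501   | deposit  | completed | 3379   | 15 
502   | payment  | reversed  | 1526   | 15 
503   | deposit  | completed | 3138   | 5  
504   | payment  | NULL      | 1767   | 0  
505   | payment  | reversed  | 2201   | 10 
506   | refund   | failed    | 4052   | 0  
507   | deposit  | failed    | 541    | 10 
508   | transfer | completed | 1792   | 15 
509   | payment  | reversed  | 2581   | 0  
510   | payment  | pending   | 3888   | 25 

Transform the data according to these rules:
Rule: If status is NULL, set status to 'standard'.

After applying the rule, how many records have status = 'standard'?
1

Step 1: Count records where status IS NULL
Step 2: Found 1 records with NULL status
Step 3: These records will have status set to 'standard'
Step 4: Records already having status = 'standard': 0
Step 5: Answer: 1 + 0 = 1 records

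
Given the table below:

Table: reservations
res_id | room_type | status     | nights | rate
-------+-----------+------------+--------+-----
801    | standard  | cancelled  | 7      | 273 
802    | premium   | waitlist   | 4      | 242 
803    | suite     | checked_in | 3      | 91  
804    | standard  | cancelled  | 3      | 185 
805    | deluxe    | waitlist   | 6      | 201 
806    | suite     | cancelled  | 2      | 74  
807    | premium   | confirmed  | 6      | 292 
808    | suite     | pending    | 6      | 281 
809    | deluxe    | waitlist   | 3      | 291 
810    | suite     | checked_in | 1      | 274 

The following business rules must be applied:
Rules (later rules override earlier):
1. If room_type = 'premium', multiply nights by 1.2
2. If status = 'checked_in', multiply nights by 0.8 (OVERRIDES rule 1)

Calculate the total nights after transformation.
42.2

Step 1: Rule 2 takes priority for records with status = 'checked_in'
  - 2 records: 4 × 0.8 = 3.2
Step 2: Rule 1 applies to remaining records with room_type = 'premium'
  - 2 records: 10 × 1.2 = 12.0
Step 3: Other records unchanged: 27
Step 4: Final sum = 3.2 + 12.0 + 27 = 42.2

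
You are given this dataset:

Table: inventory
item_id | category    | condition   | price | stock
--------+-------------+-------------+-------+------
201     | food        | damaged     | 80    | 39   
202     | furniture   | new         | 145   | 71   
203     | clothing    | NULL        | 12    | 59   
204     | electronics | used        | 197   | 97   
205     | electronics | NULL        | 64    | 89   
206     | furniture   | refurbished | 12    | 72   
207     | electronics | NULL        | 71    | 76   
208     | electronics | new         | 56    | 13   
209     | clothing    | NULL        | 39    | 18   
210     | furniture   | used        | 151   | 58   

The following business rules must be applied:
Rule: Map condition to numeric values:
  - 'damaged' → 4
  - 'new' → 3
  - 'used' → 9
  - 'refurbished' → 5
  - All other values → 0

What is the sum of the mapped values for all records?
33

Step 1: Apply mapping to each record
Step 2: Count by status:
  'damaged': 1 records × 4 = 4
  'new': 2 records × 3 = 6
  'used': 2 records × 9 = 18
  'refurbished': 1 records × 5 = 5
Step 3: Sum all mapped values = 33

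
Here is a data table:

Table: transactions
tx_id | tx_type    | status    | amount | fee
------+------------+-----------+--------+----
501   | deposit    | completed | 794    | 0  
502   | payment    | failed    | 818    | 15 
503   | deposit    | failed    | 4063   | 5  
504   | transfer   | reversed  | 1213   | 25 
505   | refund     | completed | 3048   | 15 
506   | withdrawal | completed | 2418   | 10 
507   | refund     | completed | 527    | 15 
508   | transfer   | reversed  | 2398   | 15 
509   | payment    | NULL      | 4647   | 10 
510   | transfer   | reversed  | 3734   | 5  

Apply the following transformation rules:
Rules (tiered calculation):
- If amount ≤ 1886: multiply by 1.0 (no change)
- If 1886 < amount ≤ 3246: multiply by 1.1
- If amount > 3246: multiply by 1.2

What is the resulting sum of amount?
26935.2

Step 1: Tier 1 (amount ≤ 1886): 4 records, sum = 3352 × 1.0 = 3352.0
Step 2: Tier 2 (1886 < amount ≤ 3246): 3 records, sum = 7864 × 1.1 = 8650.4
Step 3: Tier 3 (amount > 3246): 3 records, sum = 12444 × 1.2 = 14932.8
Step 4: Final sum = 3352.0 + 8650.4 + 14932.8 = 26935.2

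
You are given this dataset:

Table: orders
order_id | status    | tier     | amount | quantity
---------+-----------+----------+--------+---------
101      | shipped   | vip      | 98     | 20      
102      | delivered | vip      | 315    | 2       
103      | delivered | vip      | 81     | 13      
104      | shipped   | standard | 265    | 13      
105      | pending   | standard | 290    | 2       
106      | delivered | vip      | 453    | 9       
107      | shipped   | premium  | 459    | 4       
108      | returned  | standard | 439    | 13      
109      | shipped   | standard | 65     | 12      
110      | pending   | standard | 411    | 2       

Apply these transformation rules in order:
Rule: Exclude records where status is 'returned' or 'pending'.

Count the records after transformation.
7

Step 1: Count records to exclude
  - 1 (returned) + 2 (pending) = 3 records
Step 2: Total records: 10
Step 3: Remaining = 10 - 3 = 7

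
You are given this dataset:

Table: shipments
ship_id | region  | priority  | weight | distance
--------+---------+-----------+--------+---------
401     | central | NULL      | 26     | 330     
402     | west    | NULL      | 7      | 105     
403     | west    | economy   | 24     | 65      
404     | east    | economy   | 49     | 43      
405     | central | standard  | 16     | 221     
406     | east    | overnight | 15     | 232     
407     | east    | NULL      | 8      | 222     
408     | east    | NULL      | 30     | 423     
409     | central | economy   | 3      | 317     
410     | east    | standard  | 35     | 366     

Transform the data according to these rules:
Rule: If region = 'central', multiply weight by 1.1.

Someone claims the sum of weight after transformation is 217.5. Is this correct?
Yes, the result is correct.

Step 1: Calculate the correct sum after transformation
Step 2: Apply multiplier 1.1 to records where region = 'central'
Step 3: Correct result = 217.5
Step 4: Claimed result = 217.5
Step 5: 217.5 = 217.5 ✓
Conclusion: The claimed result is correct.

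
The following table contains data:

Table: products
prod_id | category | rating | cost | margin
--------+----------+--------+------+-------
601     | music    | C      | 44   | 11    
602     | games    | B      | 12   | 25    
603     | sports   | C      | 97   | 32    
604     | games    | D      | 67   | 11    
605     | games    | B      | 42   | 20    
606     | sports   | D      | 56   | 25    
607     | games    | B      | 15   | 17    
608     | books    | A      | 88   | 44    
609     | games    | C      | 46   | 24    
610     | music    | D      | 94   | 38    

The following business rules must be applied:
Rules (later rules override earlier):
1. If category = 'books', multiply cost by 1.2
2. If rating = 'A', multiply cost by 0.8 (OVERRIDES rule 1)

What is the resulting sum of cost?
543.4

Step 1: Rule 2 takes priority for records with rating = 'A'
  - 1 records: 88 × 0.8 = 70.4
Step 2: Rule 1 applies to remaining records with category = 'books'
  - 0 records: 0 × 1.2 = 0.0
Step 3: Other records unchanged: 473
Step 4: Final sum = 70.4 + 0.0 + 473 = 543.4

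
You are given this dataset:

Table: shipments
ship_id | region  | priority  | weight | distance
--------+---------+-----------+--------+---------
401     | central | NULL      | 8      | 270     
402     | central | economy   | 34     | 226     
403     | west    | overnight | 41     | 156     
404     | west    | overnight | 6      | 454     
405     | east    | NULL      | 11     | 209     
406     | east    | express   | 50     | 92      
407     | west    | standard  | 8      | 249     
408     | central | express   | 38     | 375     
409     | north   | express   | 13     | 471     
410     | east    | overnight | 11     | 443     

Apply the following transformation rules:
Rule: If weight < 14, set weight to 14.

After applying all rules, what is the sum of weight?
247

Step 1: 6 records have weight < 14
Step 2: These records originally summed to 57
Step 3: After setting to minimum: 6 × 14 = 84
Step 4: Unaffected records sum: 163
Step 5: Final sum = 84 + 163 = 247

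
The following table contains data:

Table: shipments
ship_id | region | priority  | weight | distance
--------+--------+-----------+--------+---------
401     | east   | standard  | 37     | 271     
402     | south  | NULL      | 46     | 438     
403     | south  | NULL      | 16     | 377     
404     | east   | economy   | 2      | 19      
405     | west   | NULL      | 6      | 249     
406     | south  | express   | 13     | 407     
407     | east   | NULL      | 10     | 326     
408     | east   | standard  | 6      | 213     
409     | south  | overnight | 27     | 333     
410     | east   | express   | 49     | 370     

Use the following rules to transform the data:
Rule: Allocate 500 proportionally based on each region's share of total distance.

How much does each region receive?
east: 199.63, south: 258.91, west: 41.46

Step 1: Calculate total distance = 3003
Step 2: Calculate each region's proportion:
  east: 1199/3003 = 39.93% → 199.63
  south: 1555/3003 = 51.78% → 258.91
  west: 249/3003 = 8.29% → 41.46
Step 3: Verify: sum of allocations ≈ 500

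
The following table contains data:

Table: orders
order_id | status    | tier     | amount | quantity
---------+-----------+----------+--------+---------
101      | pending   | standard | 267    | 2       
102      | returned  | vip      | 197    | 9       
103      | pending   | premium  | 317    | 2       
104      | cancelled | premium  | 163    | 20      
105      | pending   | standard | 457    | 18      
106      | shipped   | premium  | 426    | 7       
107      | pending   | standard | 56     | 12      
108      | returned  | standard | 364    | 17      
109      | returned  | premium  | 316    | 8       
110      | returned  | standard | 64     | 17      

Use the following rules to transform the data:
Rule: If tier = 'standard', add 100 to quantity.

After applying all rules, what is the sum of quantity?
612

Step 1: Count records where tier = 'standard': 5
Step 2: Total bonus added: 5 × 100 = 500
Step 3: Original sum of quantity: 112
Step 4: Final sum = 112 + 500 = 612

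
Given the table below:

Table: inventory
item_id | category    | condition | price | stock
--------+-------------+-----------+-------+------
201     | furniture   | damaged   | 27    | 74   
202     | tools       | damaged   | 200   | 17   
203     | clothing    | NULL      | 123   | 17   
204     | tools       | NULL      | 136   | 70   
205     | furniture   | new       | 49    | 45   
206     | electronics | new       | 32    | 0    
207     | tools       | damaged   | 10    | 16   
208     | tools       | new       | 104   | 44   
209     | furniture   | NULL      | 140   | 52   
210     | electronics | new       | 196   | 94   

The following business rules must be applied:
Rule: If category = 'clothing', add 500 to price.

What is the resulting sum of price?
1517

Step 1: Count records where category = 'clothing': 1
Step 2: Total bonus added: 1 × 500 = 500
Step 3: Original sum of price: 1017
Step 4: Final sum = 1017 + 500 = 1517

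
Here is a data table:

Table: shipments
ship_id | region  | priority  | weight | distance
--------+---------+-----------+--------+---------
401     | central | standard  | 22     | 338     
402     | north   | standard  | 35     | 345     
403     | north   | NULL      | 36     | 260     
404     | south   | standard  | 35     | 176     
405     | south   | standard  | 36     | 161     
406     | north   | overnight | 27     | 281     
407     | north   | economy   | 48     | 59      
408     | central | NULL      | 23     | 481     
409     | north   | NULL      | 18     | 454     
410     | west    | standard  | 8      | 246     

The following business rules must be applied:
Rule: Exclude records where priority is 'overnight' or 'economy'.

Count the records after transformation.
8

Step 1: Count records to exclude
  - 1 (overnight) + 1 (economy) = 2 records
Step 2: Total records: 10
Step 3: Remaining = 10 - 2 = 8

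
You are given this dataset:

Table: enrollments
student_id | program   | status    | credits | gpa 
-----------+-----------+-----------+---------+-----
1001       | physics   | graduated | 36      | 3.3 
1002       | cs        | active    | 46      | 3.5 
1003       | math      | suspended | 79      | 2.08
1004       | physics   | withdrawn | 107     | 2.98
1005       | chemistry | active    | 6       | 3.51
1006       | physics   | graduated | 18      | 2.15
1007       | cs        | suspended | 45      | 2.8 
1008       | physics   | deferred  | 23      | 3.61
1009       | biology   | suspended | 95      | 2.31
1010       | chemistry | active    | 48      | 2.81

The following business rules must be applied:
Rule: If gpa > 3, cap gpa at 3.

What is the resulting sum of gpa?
27.13

Step 1: 4 records have gpa > 3
Step 2: These records originally summed to 13.92
Step 3: After capping: 4 × 3 = 12
Step 4: Unaffected records sum: 15.13
Step 5: Final sum = 12 + 15.13 = 27.13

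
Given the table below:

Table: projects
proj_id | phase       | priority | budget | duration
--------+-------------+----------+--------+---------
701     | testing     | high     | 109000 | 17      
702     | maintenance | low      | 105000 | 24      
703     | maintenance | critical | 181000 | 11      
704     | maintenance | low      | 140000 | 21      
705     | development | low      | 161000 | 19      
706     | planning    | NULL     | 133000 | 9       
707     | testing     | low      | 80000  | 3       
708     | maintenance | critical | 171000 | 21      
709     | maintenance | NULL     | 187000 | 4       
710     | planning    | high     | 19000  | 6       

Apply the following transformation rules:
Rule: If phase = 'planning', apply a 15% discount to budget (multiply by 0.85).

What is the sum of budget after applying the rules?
1263200.0

Step 1: Records with phase = 'planning' have total budget = 152000
Step 2: Apply multiplier: 152000 × 0.85 = 129200.0
Step 3: Other records total: 1134000
Step 4: Final sum = 129200.0 + 1134000 = 1263200.0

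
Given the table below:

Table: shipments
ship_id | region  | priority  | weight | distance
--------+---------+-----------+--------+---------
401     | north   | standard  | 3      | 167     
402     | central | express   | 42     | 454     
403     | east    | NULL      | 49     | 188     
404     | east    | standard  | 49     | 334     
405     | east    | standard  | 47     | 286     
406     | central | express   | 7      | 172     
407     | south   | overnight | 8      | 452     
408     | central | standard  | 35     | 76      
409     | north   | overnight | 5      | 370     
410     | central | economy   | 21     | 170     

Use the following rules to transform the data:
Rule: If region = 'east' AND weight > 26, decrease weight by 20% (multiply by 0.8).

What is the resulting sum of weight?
237.0

Step 1: Find records where region = 'east' AND weight > 26
Step 2: 3 records match, summing to 145
Step 3: After multiplier: 145 × 0.8 = 116.0
Step 4: Unaffected records sum: 121
Step 5: Final sum = 116.0 + 121 = 237.0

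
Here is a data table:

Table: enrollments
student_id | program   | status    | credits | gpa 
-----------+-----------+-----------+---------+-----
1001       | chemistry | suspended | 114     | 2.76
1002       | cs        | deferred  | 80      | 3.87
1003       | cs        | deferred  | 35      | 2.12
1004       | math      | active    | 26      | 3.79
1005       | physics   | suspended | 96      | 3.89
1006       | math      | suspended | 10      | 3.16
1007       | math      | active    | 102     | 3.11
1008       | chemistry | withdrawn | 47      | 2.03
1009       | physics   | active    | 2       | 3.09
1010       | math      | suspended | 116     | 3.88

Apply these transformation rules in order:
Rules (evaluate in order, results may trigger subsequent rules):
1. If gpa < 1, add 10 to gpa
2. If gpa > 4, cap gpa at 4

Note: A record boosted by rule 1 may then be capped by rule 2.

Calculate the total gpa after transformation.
31.7

Step 1: Apply rule 1 to records with gpa < 1
  - 0 records get bonus of 10
  - Of these, 0 records then exceed 4 and get capped
Step 2: Apply rule 2 to records with gpa > 4
  - 0 records (original) are capped
Step 3: Calculate final sum = 31.7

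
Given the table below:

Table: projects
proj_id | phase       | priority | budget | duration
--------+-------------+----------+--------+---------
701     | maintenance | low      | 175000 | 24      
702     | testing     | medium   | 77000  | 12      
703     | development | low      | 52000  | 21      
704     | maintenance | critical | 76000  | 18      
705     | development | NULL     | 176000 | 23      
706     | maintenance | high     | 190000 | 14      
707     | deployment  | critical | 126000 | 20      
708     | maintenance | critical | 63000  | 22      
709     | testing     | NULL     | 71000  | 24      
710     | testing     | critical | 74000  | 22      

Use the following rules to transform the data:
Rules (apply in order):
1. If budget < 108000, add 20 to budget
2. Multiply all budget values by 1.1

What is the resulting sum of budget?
1188132.0

Step 1: Apply Rule 1 - Add 20 to records with budget < 108000
  - 6 records affected: 413000 + (6 × 20) = 413120
  - Unaffected records: 667000
  - Sum after Rule 1: 1080120
Step 2: Apply Rule 2 - Multiply all by 1.1
  - 1080120 × 1.1 = 1188132.0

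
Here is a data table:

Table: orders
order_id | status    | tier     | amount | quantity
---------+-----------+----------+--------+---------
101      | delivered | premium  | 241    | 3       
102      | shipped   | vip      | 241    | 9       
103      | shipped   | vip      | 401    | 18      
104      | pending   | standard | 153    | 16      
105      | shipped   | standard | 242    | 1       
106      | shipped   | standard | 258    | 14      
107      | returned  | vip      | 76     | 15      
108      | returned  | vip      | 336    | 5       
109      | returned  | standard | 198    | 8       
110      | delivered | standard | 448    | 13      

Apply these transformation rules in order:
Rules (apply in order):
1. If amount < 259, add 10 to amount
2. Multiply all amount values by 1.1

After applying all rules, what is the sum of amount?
2930.4

Step 1: Apply Rule 1 - Add 10 to records with amount < 259
  - 7 records affected: 1409 + (7 × 10) = 1479
  - Unaffected records: 1185
  - Sum after Rule 1: 2664
Step 2: Apply Rule 2 - Multiply all by 1.1
  - 2664 × 1.1 = 2930.4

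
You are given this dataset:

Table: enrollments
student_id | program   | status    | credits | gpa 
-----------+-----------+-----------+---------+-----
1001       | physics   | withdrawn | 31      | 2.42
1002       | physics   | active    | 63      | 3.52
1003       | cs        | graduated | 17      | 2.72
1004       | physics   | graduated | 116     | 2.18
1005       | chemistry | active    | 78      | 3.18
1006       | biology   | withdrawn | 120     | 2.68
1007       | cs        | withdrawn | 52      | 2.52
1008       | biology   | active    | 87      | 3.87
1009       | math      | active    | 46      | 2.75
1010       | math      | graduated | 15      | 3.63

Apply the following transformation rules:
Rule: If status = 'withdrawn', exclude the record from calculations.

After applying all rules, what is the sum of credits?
422

Step 1: Identify records where status = 'withdrawn'
Step 2: The excluded records sum to 203
Step 3: Original total credits = 625
Step 4: Remaining total = 625 - 203 = 422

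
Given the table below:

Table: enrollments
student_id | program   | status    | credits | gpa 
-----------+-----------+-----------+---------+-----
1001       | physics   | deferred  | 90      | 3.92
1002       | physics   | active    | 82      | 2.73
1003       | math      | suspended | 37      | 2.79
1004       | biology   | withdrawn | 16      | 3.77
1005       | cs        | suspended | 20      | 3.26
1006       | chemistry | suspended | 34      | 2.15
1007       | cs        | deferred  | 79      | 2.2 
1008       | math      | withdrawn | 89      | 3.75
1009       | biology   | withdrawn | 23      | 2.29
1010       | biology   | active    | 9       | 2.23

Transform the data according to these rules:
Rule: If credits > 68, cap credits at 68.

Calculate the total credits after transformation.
411

Step 1: 4 records have credits > 68
Step 2: These records originally summed to 340
Step 3: After capping: 4 × 68 = 272
Step 4: Unaffected records sum: 139
Step 5: Final sum = 272 + 139 = 411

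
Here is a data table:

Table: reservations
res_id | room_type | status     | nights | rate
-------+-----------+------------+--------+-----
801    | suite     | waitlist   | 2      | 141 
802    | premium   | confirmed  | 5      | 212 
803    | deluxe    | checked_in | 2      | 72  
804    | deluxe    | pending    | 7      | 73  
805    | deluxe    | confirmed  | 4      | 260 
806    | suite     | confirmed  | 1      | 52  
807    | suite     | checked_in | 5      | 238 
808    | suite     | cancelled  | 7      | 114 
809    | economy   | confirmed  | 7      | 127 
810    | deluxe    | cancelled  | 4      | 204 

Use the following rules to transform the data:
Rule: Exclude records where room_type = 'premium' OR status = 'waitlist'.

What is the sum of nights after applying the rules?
37

Step 1: Find records where room_type = 'premium' OR status = 'waitlist'
Step 2: 2 records match, summing to 7
Step 3: Original sum: 44
Step 4: Remaining sum = 44 - 7 = 37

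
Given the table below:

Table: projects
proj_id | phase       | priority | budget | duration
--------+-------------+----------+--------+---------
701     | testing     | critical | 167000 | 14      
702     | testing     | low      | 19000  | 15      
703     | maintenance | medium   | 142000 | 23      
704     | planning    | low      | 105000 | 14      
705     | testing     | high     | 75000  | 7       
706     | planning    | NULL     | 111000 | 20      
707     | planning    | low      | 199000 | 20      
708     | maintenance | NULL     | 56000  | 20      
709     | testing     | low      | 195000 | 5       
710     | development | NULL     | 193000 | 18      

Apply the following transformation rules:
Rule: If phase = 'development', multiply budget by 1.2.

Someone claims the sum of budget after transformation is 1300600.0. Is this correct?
Yes, the result is correct.

Step 1: Calculate the correct sum after transformation
Step 2: Apply multiplier 1.2 to records where phase = 'development'
Step 3: Correct result = 1300600.0
Step 4: Claimed result = 1300600.0
Step 5: 1300600.0 = 1300600.0 ✓
Conclusion: The claimed result is correct.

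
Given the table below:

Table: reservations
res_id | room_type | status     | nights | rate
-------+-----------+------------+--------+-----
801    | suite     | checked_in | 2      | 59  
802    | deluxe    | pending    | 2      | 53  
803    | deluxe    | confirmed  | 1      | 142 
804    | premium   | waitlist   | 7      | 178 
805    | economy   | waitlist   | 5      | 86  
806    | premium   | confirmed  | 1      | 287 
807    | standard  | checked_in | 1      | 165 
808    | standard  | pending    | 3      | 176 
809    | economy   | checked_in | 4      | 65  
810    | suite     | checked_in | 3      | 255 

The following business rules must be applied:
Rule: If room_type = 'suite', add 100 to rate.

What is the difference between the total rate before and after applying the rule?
200

Step 1: Original sum of rate = 1466
Step 2: 2 records have room_type = 'suite'
Step 3: Each affected record changes by 100
Step 4: Total change = 2 × 100 = 200
Step 5: New sum = 1466 + 200 = 1666
Step 6: Difference = |1666 - 1466| = 200
        (Sum increased by 200)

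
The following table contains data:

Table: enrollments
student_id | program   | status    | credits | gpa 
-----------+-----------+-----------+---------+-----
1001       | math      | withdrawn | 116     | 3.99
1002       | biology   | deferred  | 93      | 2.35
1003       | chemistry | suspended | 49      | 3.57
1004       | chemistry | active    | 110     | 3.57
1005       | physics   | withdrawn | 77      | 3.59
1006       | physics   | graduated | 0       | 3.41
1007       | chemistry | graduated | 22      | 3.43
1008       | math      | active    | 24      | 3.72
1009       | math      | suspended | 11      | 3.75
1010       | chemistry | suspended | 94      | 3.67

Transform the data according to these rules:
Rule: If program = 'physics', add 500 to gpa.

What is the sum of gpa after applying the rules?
1035.05

Step 1: Count records where program = 'physics': 2
Step 2: Total bonus added: 2 × 500 = 1000
Step 3: Original sum of gpa: 35.05
Step 4: Final sum = 35.05 + 1000 = 1035.05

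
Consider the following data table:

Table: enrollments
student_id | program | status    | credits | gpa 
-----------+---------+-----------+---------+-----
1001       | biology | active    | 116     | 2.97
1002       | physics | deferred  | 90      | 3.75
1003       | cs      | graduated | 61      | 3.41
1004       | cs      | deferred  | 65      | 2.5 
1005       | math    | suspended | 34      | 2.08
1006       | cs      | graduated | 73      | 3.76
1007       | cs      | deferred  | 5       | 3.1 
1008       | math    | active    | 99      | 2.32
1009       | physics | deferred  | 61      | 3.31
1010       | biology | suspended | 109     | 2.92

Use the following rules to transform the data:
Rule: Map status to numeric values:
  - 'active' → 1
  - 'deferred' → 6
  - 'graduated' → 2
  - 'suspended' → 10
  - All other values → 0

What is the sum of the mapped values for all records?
50

Step 1: Apply mapping to each record
Step 2: Count by status:
  'active': 2 records × 1 = 2
  'deferred': 4 records × 6 = 24
  'graduated': 2 records × 2 = 4
  'suspended': 2 records × 10 = 20
Step 3: Sum all mapped values = 50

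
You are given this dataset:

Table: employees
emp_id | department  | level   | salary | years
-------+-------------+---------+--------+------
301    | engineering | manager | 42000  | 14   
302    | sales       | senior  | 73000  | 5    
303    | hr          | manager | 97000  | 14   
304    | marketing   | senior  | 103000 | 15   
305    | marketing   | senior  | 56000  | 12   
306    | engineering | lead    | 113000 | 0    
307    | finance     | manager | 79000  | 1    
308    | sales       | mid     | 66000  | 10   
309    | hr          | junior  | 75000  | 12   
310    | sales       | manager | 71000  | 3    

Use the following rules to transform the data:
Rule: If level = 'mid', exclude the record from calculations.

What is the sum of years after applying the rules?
76

Step 1: Identify records where level = 'mid'
Step 2: The excluded records sum to 10
Step 3: Original total years = 86
Step 4: Remaining total = 86 - 10 = 76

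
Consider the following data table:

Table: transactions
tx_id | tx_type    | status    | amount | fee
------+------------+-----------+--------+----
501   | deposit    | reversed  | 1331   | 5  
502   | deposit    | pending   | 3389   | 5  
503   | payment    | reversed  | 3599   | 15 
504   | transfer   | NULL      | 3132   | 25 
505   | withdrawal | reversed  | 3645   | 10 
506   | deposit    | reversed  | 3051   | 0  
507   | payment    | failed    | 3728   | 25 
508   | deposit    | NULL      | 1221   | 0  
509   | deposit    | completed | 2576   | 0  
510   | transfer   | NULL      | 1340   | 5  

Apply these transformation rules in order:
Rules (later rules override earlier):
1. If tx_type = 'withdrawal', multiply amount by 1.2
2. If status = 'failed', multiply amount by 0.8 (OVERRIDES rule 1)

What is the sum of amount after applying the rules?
26995.4

Step 1: Rule 2 takes priority for records with status = 'failed'
  - 1 records: 3728 × 0.8 = 2982.4
Step 2: Rule 1 applies to remaining records with tx_type = 'withdrawal'
  - 1 records: 3645 × 1.2 = 4374.0
Step 3: Other records unchanged: 19639
Step 4: Final sum = 2982.4 + 4374.0 + 19639 = 26995.4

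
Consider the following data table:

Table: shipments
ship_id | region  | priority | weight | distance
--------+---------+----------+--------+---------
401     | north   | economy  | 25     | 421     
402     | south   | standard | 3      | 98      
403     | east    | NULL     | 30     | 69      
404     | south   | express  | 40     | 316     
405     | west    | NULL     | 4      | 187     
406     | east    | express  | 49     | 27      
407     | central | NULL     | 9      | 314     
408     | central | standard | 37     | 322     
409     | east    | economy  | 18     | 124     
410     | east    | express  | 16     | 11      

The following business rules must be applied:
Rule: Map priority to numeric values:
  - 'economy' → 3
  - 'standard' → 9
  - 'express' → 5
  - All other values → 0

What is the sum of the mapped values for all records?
39

Step 1: Apply mapping to each record
Step 2: Count by status:
  'economy': 2 records × 3 = 6
  'standard': 2 records × 9 = 18
  'express': 3 records × 5 = 15
Step 3: Sum all mapped values = 39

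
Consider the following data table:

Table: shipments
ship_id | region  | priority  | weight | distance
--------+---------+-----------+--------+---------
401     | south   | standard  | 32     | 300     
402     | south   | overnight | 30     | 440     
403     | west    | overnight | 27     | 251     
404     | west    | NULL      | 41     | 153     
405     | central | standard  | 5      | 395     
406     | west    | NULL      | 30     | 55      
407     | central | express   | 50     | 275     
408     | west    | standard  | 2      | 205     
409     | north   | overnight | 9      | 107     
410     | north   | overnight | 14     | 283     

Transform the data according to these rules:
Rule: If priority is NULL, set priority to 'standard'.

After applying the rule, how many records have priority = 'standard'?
5

Step 1: Count records where priority IS NULL
Step 2: Found 2 records with NULL priority
Step 3: These records will have priority set to 'standard'
Step 4: Records already having priority = 'standard': 3
Step 5: Answer: 2 + 3 = 5 records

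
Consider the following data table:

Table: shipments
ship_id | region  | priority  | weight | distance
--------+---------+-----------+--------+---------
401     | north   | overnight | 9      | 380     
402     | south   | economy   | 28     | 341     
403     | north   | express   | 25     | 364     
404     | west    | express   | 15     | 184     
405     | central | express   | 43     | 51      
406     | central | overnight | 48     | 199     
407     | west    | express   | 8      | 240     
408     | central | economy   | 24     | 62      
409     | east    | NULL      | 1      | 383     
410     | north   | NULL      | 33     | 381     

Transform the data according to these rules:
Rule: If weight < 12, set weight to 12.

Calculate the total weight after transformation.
252

Step 1: 3 records have weight < 12
Step 2: These records originally summed to 18
Step 3: After setting to minimum: 3 × 12 = 36
Step 4: Unaffected records sum: 216
Step 5: Final sum = 36 + 216 = 252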